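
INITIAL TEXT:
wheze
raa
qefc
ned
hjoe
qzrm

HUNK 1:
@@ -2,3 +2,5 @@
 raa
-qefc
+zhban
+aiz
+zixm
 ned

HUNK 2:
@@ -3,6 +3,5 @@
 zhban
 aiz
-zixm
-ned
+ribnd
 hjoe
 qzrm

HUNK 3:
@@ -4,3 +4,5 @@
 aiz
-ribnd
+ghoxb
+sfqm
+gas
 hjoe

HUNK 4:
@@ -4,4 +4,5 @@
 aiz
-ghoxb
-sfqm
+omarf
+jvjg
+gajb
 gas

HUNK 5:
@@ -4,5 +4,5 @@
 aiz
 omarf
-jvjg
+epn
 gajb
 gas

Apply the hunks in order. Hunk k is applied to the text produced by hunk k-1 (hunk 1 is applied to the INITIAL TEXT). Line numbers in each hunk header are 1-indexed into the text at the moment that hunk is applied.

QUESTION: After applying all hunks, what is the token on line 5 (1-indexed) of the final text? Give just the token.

Hunk 1: at line 2 remove [qefc] add [zhban,aiz,zixm] -> 8 lines: wheze raa zhban aiz zixm ned hjoe qzrm
Hunk 2: at line 3 remove [zixm,ned] add [ribnd] -> 7 lines: wheze raa zhban aiz ribnd hjoe qzrm
Hunk 3: at line 4 remove [ribnd] add [ghoxb,sfqm,gas] -> 9 lines: wheze raa zhban aiz ghoxb sfqm gas hjoe qzrm
Hunk 4: at line 4 remove [ghoxb,sfqm] add [omarf,jvjg,gajb] -> 10 lines: wheze raa zhban aiz omarf jvjg gajb gas hjoe qzrm
Hunk 5: at line 4 remove [jvjg] add [epn] -> 10 lines: wheze raa zhban aiz omarf epn gajb gas hjoe qzrm
Final line 5: omarf

Answer: omarf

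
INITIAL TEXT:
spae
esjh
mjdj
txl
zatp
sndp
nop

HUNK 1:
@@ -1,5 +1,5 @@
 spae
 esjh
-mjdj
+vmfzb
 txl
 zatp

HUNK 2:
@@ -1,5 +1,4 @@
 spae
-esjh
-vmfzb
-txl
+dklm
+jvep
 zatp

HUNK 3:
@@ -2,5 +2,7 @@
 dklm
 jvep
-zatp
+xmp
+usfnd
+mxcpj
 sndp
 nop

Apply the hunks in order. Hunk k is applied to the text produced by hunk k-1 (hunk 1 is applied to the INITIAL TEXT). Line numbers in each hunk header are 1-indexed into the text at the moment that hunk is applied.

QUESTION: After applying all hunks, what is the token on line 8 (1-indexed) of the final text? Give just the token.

Hunk 1: at line 1 remove [mjdj] add [vmfzb] -> 7 lines: spae esjh vmfzb txl zatp sndp nop
Hunk 2: at line 1 remove [esjh,vmfzb,txl] add [dklm,jvep] -> 6 lines: spae dklm jvep zatp sndp nop
Hunk 3: at line 2 remove [zatp] add [xmp,usfnd,mxcpj] -> 8 lines: spae dklm jvep xmp usfnd mxcpj sndp nop
Final line 8: nop

Answer: nop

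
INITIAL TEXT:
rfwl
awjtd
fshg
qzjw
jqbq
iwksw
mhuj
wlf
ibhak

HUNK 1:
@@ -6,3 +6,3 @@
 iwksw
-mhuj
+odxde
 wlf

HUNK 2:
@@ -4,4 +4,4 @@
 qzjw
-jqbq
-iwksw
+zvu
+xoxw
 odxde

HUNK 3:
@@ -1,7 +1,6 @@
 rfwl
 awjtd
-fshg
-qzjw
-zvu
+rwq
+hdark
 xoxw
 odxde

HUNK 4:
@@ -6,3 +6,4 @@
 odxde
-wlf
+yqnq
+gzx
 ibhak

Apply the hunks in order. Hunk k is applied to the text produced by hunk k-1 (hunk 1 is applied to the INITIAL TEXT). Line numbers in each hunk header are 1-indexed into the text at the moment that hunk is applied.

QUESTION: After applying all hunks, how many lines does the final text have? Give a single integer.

Hunk 1: at line 6 remove [mhuj] add [odxde] -> 9 lines: rfwl awjtd fshg qzjw jqbq iwksw odxde wlf ibhak
Hunk 2: at line 4 remove [jqbq,iwksw] add [zvu,xoxw] -> 9 lines: rfwl awjtd fshg qzjw zvu xoxw odxde wlf ibhak
Hunk 3: at line 1 remove [fshg,qzjw,zvu] add [rwq,hdark] -> 8 lines: rfwl awjtd rwq hdark xoxw odxde wlf ibhak
Hunk 4: at line 6 remove [wlf] add [yqnq,gzx] -> 9 lines: rfwl awjtd rwq hdark xoxw odxde yqnq gzx ibhak
Final line count: 9

Answer: 9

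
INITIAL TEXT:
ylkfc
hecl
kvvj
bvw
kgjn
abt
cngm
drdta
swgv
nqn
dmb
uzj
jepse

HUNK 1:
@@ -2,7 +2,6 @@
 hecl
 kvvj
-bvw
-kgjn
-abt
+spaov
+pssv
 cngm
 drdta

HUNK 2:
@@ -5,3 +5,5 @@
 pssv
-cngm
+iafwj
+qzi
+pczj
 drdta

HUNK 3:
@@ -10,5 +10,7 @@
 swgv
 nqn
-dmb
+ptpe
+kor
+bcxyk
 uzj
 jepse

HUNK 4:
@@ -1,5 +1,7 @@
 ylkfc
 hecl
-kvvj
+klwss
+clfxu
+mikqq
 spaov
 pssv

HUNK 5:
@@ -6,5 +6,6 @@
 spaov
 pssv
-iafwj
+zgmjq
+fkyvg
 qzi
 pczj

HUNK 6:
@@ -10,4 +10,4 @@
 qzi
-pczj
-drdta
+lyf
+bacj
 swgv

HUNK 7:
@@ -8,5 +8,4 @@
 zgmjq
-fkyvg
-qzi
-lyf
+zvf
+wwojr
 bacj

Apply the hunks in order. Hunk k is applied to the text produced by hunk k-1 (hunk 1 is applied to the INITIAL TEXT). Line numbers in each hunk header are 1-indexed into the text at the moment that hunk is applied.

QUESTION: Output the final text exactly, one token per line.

Hunk 1: at line 2 remove [bvw,kgjn,abt] add [spaov,pssv] -> 12 lines: ylkfc hecl kvvj spaov pssv cngm drdta swgv nqn dmb uzj jepse
Hunk 2: at line 5 remove [cngm] add [iafwj,qzi,pczj] -> 14 lines: ylkfc hecl kvvj spaov pssv iafwj qzi pczj drdta swgv nqn dmb uzj jepse
Hunk 3: at line 10 remove [dmb] add [ptpe,kor,bcxyk] -> 16 lines: ylkfc hecl kvvj spaov pssv iafwj qzi pczj drdta swgv nqn ptpe kor bcxyk uzj jepse
Hunk 4: at line 1 remove [kvvj] add [klwss,clfxu,mikqq] -> 18 lines: ylkfc hecl klwss clfxu mikqq spaov pssv iafwj qzi pczj drdta swgv nqn ptpe kor bcxyk uzj jepse
Hunk 5: at line 6 remove [iafwj] add [zgmjq,fkyvg] -> 19 lines: ylkfc hecl klwss clfxu mikqq spaov pssv zgmjq fkyvg qzi pczj drdta swgv nqn ptpe kor bcxyk uzj jepse
Hunk 6: at line 10 remove [pczj,drdta] add [lyf,bacj] -> 19 lines: ylkfc hecl klwss clfxu mikqq spaov pssv zgmjq fkyvg qzi lyf bacj swgv nqn ptpe kor bcxyk uzj jepse
Hunk 7: at line 8 remove [fkyvg,qzi,lyf] add [zvf,wwojr] -> 18 lines: ylkfc hecl klwss clfxu mikqq spaov pssv zgmjq zvf wwojr bacj swgv nqn ptpe kor bcxyk uzj jepse

Answer: ylkfc
hecl
klwss
clfxu
mikqq
spaov
pssv
zgmjq
zvf
wwojr
bacj
swgv
nqn
ptpe
kor
bcxyk
uzj
jepse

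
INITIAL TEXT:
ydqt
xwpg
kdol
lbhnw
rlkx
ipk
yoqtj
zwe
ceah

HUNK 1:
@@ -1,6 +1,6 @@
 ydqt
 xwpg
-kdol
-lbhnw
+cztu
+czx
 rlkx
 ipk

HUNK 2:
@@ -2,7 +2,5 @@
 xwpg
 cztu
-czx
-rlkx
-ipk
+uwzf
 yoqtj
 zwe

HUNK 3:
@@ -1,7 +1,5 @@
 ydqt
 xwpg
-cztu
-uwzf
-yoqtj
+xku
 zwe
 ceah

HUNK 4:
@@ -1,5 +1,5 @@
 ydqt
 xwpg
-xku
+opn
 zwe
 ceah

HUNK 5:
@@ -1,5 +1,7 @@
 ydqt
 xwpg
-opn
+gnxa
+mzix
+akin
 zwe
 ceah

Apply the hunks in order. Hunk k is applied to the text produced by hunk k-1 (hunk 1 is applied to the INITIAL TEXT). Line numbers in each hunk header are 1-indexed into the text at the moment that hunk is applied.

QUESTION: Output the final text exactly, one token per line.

Hunk 1: at line 1 remove [kdol,lbhnw] add [cztu,czx] -> 9 lines: ydqt xwpg cztu czx rlkx ipk yoqtj zwe ceah
Hunk 2: at line 2 remove [czx,rlkx,ipk] add [uwzf] -> 7 lines: ydqt xwpg cztu uwzf yoqtj zwe ceah
Hunk 3: at line 1 remove [cztu,uwzf,yoqtj] add [xku] -> 5 lines: ydqt xwpg xku zwe ceah
Hunk 4: at line 1 remove [xku] add [opn] -> 5 lines: ydqt xwpg opn zwe ceah
Hunk 5: at line 1 remove [opn] add [gnxa,mzix,akin] -> 7 lines: ydqt xwpg gnxa mzix akin zwe ceah

Answer: ydqt
xwpg
gnxa
mzix
akin
zwe
ceah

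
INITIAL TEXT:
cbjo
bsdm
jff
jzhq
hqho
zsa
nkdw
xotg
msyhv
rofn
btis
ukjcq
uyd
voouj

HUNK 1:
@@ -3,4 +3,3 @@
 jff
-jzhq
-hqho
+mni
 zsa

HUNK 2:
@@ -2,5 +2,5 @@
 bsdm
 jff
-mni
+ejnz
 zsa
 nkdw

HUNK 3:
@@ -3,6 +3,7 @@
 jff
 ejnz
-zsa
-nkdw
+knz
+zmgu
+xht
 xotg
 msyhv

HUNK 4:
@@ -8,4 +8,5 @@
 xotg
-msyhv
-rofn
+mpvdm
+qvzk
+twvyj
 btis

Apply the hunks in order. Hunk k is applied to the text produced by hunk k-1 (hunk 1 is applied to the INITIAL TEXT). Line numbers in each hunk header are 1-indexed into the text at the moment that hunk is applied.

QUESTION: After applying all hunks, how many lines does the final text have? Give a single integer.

Hunk 1: at line 3 remove [jzhq,hqho] add [mni] -> 13 lines: cbjo bsdm jff mni zsa nkdw xotg msyhv rofn btis ukjcq uyd voouj
Hunk 2: at line 2 remove [mni] add [ejnz] -> 13 lines: cbjo bsdm jff ejnz zsa nkdw xotg msyhv rofn btis ukjcq uyd voouj
Hunk 3: at line 3 remove [zsa,nkdw] add [knz,zmgu,xht] -> 14 lines: cbjo bsdm jff ejnz knz zmgu xht xotg msyhv rofn btis ukjcq uyd voouj
Hunk 4: at line 8 remove [msyhv,rofn] add [mpvdm,qvzk,twvyj] -> 15 lines: cbjo bsdm jff ejnz knz zmgu xht xotg mpvdm qvzk twvyj btis ukjcq uyd voouj
Final line count: 15

Answer: 15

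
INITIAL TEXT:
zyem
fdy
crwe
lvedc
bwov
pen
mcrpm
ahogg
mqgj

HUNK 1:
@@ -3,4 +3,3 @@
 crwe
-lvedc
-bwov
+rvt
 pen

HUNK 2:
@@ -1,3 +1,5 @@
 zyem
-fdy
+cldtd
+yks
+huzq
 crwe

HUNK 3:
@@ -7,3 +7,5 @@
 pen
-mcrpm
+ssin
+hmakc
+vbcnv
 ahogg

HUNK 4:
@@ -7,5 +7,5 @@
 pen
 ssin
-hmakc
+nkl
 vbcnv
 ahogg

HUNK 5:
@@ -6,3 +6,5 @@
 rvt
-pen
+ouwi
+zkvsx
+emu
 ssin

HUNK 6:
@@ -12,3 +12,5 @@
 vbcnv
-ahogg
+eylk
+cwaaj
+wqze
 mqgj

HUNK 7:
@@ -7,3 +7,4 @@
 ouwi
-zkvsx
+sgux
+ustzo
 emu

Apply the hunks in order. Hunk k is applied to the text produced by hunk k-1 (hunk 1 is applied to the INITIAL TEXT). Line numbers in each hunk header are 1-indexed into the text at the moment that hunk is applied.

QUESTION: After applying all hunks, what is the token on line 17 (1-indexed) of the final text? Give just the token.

Answer: mqgj

Derivation:
Hunk 1: at line 3 remove [lvedc,bwov] add [rvt] -> 8 lines: zyem fdy crwe rvt pen mcrpm ahogg mqgj
Hunk 2: at line 1 remove [fdy] add [cldtd,yks,huzq] -> 10 lines: zyem cldtd yks huzq crwe rvt pen mcrpm ahogg mqgj
Hunk 3: at line 7 remove [mcrpm] add [ssin,hmakc,vbcnv] -> 12 lines: zyem cldtd yks huzq crwe rvt pen ssin hmakc vbcnv ahogg mqgj
Hunk 4: at line 7 remove [hmakc] add [nkl] -> 12 lines: zyem cldtd yks huzq crwe rvt pen ssin nkl vbcnv ahogg mqgj
Hunk 5: at line 6 remove [pen] add [ouwi,zkvsx,emu] -> 14 lines: zyem cldtd yks huzq crwe rvt ouwi zkvsx emu ssin nkl vbcnv ahogg mqgj
Hunk 6: at line 12 remove [ahogg] add [eylk,cwaaj,wqze] -> 16 lines: zyem cldtd yks huzq crwe rvt ouwi zkvsx emu ssin nkl vbcnv eylk cwaaj wqze mqgj
Hunk 7: at line 7 remove [zkvsx] add [sgux,ustzo] -> 17 lines: zyem cldtd yks huzq crwe rvt ouwi sgux ustzo emu ssin nkl vbcnv eylk cwaaj wqze mqgj
Final line 17: mqgj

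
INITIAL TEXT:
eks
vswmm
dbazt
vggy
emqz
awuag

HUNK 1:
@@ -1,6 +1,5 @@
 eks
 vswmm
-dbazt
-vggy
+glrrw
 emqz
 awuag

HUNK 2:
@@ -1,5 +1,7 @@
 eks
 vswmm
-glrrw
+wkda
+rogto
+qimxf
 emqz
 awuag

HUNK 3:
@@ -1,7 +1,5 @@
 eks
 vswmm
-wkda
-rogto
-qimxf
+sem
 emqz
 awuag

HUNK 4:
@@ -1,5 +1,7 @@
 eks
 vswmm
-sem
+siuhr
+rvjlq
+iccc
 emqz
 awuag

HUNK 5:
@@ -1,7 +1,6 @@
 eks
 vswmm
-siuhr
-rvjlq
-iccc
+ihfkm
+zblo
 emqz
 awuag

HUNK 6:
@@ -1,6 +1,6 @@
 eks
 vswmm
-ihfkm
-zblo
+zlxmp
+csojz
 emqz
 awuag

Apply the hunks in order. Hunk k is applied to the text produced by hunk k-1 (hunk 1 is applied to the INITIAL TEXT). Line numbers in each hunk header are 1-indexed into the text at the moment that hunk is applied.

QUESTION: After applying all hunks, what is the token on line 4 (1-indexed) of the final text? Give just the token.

Hunk 1: at line 1 remove [dbazt,vggy] add [glrrw] -> 5 lines: eks vswmm glrrw emqz awuag
Hunk 2: at line 1 remove [glrrw] add [wkda,rogto,qimxf] -> 7 lines: eks vswmm wkda rogto qimxf emqz awuag
Hunk 3: at line 1 remove [wkda,rogto,qimxf] add [sem] -> 5 lines: eks vswmm sem emqz awuag
Hunk 4: at line 1 remove [sem] add [siuhr,rvjlq,iccc] -> 7 lines: eks vswmm siuhr rvjlq iccc emqz awuag
Hunk 5: at line 1 remove [siuhr,rvjlq,iccc] add [ihfkm,zblo] -> 6 lines: eks vswmm ihfkm zblo emqz awuag
Hunk 6: at line 1 remove [ihfkm,zblo] add [zlxmp,csojz] -> 6 lines: eks vswmm zlxmp csojz emqz awuag
Final line 4: csojz

Answer: csojz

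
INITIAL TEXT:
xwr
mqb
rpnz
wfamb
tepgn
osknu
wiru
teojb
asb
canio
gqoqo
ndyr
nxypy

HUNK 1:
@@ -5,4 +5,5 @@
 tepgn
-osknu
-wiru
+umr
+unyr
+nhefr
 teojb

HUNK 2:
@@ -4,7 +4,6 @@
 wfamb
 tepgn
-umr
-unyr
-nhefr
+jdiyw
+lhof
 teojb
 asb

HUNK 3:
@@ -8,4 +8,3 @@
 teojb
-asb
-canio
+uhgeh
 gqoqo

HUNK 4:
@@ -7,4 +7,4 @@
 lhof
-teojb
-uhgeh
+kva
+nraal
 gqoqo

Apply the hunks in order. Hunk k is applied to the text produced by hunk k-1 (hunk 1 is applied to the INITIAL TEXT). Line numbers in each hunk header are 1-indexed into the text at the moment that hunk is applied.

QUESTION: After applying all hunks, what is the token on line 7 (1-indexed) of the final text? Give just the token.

Hunk 1: at line 5 remove [osknu,wiru] add [umr,unyr,nhefr] -> 14 lines: xwr mqb rpnz wfamb tepgn umr unyr nhefr teojb asb canio gqoqo ndyr nxypy
Hunk 2: at line 4 remove [umr,unyr,nhefr] add [jdiyw,lhof] -> 13 lines: xwr mqb rpnz wfamb tepgn jdiyw lhof teojb asb canio gqoqo ndyr nxypy
Hunk 3: at line 8 remove [asb,canio] add [uhgeh] -> 12 lines: xwr mqb rpnz wfamb tepgn jdiyw lhof teojb uhgeh gqoqo ndyr nxypy
Hunk 4: at line 7 remove [teojb,uhgeh] add [kva,nraal] -> 12 lines: xwr mqb rpnz wfamb tepgn jdiyw lhof kva nraal gqoqo ndyr nxypy
Final line 7: lhof

Answer: lhof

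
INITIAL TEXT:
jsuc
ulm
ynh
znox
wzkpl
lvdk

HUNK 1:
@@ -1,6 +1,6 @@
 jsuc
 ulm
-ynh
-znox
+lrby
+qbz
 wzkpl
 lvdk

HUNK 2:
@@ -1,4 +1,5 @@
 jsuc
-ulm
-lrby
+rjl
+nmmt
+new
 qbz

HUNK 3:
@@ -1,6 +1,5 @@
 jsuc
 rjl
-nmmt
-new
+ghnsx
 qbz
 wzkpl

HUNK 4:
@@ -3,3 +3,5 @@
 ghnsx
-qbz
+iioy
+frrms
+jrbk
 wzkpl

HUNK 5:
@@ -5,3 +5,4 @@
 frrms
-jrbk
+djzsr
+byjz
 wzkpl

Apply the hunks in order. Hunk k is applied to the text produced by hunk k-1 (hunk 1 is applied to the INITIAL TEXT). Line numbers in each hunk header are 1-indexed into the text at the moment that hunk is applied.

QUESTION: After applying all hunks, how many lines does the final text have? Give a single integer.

Hunk 1: at line 1 remove [ynh,znox] add [lrby,qbz] -> 6 lines: jsuc ulm lrby qbz wzkpl lvdk
Hunk 2: at line 1 remove [ulm,lrby] add [rjl,nmmt,new] -> 7 lines: jsuc rjl nmmt new qbz wzkpl lvdk
Hunk 3: at line 1 remove [nmmt,new] add [ghnsx] -> 6 lines: jsuc rjl ghnsx qbz wzkpl lvdk
Hunk 4: at line 3 remove [qbz] add [iioy,frrms,jrbk] -> 8 lines: jsuc rjl ghnsx iioy frrms jrbk wzkpl lvdk
Hunk 5: at line 5 remove [jrbk] add [djzsr,byjz] -> 9 lines: jsuc rjl ghnsx iioy frrms djzsr byjz wzkpl lvdk
Final line count: 9

Answer: 9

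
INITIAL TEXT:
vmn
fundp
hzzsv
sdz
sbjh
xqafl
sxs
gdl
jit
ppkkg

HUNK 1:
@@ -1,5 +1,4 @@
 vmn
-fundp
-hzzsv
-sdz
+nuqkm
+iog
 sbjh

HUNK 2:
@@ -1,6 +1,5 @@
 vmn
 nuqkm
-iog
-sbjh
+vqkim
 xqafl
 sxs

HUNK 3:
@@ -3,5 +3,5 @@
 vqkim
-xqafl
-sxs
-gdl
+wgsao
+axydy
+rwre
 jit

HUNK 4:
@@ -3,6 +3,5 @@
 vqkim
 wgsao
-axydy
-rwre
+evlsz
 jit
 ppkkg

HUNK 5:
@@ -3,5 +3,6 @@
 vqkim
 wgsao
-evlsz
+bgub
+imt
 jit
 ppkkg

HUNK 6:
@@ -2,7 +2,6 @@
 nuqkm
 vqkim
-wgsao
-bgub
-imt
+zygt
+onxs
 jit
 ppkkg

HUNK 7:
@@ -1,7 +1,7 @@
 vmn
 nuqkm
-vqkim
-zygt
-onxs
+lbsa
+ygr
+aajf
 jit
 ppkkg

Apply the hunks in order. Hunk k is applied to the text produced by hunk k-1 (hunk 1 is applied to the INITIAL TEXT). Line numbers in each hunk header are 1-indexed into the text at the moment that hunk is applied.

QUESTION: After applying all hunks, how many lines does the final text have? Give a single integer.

Answer: 7

Derivation:
Hunk 1: at line 1 remove [fundp,hzzsv,sdz] add [nuqkm,iog] -> 9 lines: vmn nuqkm iog sbjh xqafl sxs gdl jit ppkkg
Hunk 2: at line 1 remove [iog,sbjh] add [vqkim] -> 8 lines: vmn nuqkm vqkim xqafl sxs gdl jit ppkkg
Hunk 3: at line 3 remove [xqafl,sxs,gdl] add [wgsao,axydy,rwre] -> 8 lines: vmn nuqkm vqkim wgsao axydy rwre jit ppkkg
Hunk 4: at line 3 remove [axydy,rwre] add [evlsz] -> 7 lines: vmn nuqkm vqkim wgsao evlsz jit ppkkg
Hunk 5: at line 3 remove [evlsz] add [bgub,imt] -> 8 lines: vmn nuqkm vqkim wgsao bgub imt jit ppkkg
Hunk 6: at line 2 remove [wgsao,bgub,imt] add [zygt,onxs] -> 7 lines: vmn nuqkm vqkim zygt onxs jit ppkkg
Hunk 7: at line 1 remove [vqkim,zygt,onxs] add [lbsa,ygr,aajf] -> 7 lines: vmn nuqkm lbsa ygr aajf jit ppkkg
Final line count: 7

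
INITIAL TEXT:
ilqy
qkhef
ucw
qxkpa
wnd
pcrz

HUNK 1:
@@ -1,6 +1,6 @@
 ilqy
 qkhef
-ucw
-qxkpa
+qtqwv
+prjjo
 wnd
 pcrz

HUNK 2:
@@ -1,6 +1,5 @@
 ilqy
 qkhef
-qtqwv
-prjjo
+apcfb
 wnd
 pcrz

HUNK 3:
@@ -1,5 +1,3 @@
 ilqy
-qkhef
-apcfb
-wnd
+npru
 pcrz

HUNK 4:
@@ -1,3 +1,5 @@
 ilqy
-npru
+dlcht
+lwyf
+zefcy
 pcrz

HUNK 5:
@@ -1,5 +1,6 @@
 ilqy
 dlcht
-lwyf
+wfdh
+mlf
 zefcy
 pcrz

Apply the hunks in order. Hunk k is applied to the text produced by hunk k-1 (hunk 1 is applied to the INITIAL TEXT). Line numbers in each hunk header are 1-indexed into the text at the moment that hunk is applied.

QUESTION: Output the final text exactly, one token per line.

Hunk 1: at line 1 remove [ucw,qxkpa] add [qtqwv,prjjo] -> 6 lines: ilqy qkhef qtqwv prjjo wnd pcrz
Hunk 2: at line 1 remove [qtqwv,prjjo] add [apcfb] -> 5 lines: ilqy qkhef apcfb wnd pcrz
Hunk 3: at line 1 remove [qkhef,apcfb,wnd] add [npru] -> 3 lines: ilqy npru pcrz
Hunk 4: at line 1 remove [npru] add [dlcht,lwyf,zefcy] -> 5 lines: ilqy dlcht lwyf zefcy pcrz
Hunk 5: at line 1 remove [lwyf] add [wfdh,mlf] -> 6 lines: ilqy dlcht wfdh mlf zefcy pcrz

Answer: ilqy
dlcht
wfdh
mlf
zefcy
pcrz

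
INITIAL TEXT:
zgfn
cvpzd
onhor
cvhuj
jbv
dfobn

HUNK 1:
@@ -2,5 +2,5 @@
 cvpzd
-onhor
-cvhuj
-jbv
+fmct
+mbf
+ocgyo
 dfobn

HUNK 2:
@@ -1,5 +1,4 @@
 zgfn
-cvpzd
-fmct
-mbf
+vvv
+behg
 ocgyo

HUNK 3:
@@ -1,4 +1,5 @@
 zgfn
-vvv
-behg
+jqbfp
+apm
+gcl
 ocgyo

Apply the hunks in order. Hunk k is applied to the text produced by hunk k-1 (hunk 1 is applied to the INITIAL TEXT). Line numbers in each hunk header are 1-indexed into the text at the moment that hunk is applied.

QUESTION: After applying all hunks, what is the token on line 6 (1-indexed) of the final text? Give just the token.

Answer: dfobn

Derivation:
Hunk 1: at line 2 remove [onhor,cvhuj,jbv] add [fmct,mbf,ocgyo] -> 6 lines: zgfn cvpzd fmct mbf ocgyo dfobn
Hunk 2: at line 1 remove [cvpzd,fmct,mbf] add [vvv,behg] -> 5 lines: zgfn vvv behg ocgyo dfobn
Hunk 3: at line 1 remove [vvv,behg] add [jqbfp,apm,gcl] -> 6 lines: zgfn jqbfp apm gcl ocgyo dfobn
Final line 6: dfobn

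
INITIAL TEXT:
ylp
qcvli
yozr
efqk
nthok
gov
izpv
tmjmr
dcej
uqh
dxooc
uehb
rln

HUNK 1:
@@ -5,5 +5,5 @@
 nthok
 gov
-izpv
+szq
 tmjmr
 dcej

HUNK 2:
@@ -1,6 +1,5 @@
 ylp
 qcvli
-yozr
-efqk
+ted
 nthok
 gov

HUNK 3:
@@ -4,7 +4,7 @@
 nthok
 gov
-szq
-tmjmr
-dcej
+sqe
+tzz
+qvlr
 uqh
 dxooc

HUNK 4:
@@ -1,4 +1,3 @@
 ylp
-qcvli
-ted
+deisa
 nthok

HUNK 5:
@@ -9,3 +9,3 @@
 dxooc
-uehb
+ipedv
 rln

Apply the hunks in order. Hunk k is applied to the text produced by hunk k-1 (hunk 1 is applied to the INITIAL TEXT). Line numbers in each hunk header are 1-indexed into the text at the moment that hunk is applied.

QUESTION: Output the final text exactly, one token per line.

Answer: ylp
deisa
nthok
gov
sqe
tzz
qvlr
uqh
dxooc
ipedv
rln

Derivation:
Hunk 1: at line 5 remove [izpv] add [szq] -> 13 lines: ylp qcvli yozr efqk nthok gov szq tmjmr dcej uqh dxooc uehb rln
Hunk 2: at line 1 remove [yozr,efqk] add [ted] -> 12 lines: ylp qcvli ted nthok gov szq tmjmr dcej uqh dxooc uehb rln
Hunk 3: at line 4 remove [szq,tmjmr,dcej] add [sqe,tzz,qvlr] -> 12 lines: ylp qcvli ted nthok gov sqe tzz qvlr uqh dxooc uehb rln
Hunk 4: at line 1 remove [qcvli,ted] add [deisa] -> 11 lines: ylp deisa nthok gov sqe tzz qvlr uqh dxooc uehb rln
Hunk 5: at line 9 remove [uehb] add [ipedv] -> 11 lines: ylp deisa nthok gov sqe tzz qvlr uqh dxooc ipedv rln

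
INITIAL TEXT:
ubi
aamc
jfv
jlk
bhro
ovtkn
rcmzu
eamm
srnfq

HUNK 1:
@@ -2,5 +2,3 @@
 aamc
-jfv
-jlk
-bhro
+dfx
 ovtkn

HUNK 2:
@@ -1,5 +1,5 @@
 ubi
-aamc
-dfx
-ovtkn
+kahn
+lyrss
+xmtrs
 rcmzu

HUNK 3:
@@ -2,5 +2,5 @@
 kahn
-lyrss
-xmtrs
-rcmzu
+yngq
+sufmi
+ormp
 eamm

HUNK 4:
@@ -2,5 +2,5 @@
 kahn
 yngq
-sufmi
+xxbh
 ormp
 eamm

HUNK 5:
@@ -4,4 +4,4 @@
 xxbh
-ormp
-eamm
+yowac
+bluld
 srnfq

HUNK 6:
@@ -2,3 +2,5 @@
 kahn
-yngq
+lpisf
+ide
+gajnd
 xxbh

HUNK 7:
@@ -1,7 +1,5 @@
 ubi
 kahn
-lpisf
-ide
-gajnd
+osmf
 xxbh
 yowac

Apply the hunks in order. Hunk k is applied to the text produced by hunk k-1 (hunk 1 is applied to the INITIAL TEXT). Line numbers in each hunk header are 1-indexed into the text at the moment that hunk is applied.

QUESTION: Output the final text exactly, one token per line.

Hunk 1: at line 2 remove [jfv,jlk,bhro] add [dfx] -> 7 lines: ubi aamc dfx ovtkn rcmzu eamm srnfq
Hunk 2: at line 1 remove [aamc,dfx,ovtkn] add [kahn,lyrss,xmtrs] -> 7 lines: ubi kahn lyrss xmtrs rcmzu eamm srnfq
Hunk 3: at line 2 remove [lyrss,xmtrs,rcmzu] add [yngq,sufmi,ormp] -> 7 lines: ubi kahn yngq sufmi ormp eamm srnfq
Hunk 4: at line 2 remove [sufmi] add [xxbh] -> 7 lines: ubi kahn yngq xxbh ormp eamm srnfq
Hunk 5: at line 4 remove [ormp,eamm] add [yowac,bluld] -> 7 lines: ubi kahn yngq xxbh yowac bluld srnfq
Hunk 6: at line 2 remove [yngq] add [lpisf,ide,gajnd] -> 9 lines: ubi kahn lpisf ide gajnd xxbh yowac bluld srnfq
Hunk 7: at line 1 remove [lpisf,ide,gajnd] add [osmf] -> 7 lines: ubi kahn osmf xxbh yowac bluld srnfq

Answer: ubi
kahn
osmf
xxbh
yowac
bluld
srnfq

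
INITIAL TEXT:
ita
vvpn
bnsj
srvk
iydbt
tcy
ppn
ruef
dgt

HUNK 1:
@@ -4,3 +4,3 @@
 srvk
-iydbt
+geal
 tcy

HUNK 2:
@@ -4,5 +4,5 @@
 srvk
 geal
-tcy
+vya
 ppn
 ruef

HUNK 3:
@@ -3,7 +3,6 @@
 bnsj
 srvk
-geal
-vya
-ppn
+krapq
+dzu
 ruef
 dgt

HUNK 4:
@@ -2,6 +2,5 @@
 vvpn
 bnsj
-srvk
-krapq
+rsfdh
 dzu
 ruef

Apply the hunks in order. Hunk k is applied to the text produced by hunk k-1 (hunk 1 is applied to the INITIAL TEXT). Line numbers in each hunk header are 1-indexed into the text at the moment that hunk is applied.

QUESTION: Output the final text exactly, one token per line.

Answer: ita
vvpn
bnsj
rsfdh
dzu
ruef
dgt

Derivation:
Hunk 1: at line 4 remove [iydbt] add [geal] -> 9 lines: ita vvpn bnsj srvk geal tcy ppn ruef dgt
Hunk 2: at line 4 remove [tcy] add [vya] -> 9 lines: ita vvpn bnsj srvk geal vya ppn ruef dgt
Hunk 3: at line 3 remove [geal,vya,ppn] add [krapq,dzu] -> 8 lines: ita vvpn bnsj srvk krapq dzu ruef dgt
Hunk 4: at line 2 remove [srvk,krapq] add [rsfdh] -> 7 lines: ita vvpn bnsj rsfdh dzu ruef dgt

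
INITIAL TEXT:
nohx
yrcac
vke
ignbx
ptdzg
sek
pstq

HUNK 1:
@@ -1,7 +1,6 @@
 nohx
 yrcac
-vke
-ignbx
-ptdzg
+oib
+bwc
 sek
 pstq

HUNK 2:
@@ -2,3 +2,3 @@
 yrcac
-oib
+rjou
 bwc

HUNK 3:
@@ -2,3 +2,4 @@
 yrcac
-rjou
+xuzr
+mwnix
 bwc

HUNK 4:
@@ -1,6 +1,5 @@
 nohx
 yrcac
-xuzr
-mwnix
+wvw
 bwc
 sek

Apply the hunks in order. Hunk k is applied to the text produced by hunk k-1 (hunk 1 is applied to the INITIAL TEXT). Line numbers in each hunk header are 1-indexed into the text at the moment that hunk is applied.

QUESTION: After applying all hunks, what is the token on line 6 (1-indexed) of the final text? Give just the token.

Answer: pstq

Derivation:
Hunk 1: at line 1 remove [vke,ignbx,ptdzg] add [oib,bwc] -> 6 lines: nohx yrcac oib bwc sek pstq
Hunk 2: at line 2 remove [oib] add [rjou] -> 6 lines: nohx yrcac rjou bwc sek pstq
Hunk 3: at line 2 remove [rjou] add [xuzr,mwnix] -> 7 lines: nohx yrcac xuzr mwnix bwc sek pstq
Hunk 4: at line 1 remove [xuzr,mwnix] add [wvw] -> 6 lines: nohx yrcac wvw bwc sek pstq
Final line 6: pstq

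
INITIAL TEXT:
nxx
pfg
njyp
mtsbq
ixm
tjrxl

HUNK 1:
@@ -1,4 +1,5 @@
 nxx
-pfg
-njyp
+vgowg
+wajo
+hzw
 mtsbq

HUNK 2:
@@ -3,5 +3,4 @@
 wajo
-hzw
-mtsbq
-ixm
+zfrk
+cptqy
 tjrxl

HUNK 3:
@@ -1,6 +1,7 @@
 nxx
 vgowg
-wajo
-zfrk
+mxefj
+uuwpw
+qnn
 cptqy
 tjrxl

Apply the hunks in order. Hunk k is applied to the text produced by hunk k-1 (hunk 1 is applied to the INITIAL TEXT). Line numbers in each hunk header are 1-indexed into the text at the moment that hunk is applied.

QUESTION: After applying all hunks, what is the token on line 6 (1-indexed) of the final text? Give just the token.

Hunk 1: at line 1 remove [pfg,njyp] add [vgowg,wajo,hzw] -> 7 lines: nxx vgowg wajo hzw mtsbq ixm tjrxl
Hunk 2: at line 3 remove [hzw,mtsbq,ixm] add [zfrk,cptqy] -> 6 lines: nxx vgowg wajo zfrk cptqy tjrxl
Hunk 3: at line 1 remove [wajo,zfrk] add [mxefj,uuwpw,qnn] -> 7 lines: nxx vgowg mxefj uuwpw qnn cptqy tjrxl
Final line 6: cptqy

Answer: cptqy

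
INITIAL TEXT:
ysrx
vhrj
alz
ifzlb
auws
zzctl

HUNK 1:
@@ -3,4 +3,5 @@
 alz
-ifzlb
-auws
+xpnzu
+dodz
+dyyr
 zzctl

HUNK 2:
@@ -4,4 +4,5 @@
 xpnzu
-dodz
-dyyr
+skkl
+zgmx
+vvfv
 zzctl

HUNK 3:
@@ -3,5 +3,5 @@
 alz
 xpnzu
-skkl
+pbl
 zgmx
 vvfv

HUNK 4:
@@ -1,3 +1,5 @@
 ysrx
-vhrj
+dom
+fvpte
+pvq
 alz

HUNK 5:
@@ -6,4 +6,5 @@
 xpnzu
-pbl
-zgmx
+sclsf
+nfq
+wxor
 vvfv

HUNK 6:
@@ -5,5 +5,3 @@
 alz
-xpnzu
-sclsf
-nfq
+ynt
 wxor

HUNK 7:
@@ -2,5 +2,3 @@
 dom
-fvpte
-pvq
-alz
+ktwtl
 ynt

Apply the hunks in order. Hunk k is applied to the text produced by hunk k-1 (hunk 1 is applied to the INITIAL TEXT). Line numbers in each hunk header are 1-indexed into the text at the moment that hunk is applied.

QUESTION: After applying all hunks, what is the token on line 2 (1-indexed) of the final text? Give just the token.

Hunk 1: at line 3 remove [ifzlb,auws] add [xpnzu,dodz,dyyr] -> 7 lines: ysrx vhrj alz xpnzu dodz dyyr zzctl
Hunk 2: at line 4 remove [dodz,dyyr] add [skkl,zgmx,vvfv] -> 8 lines: ysrx vhrj alz xpnzu skkl zgmx vvfv zzctl
Hunk 3: at line 3 remove [skkl] add [pbl] -> 8 lines: ysrx vhrj alz xpnzu pbl zgmx vvfv zzctl
Hunk 4: at line 1 remove [vhrj] add [dom,fvpte,pvq] -> 10 lines: ysrx dom fvpte pvq alz xpnzu pbl zgmx vvfv zzctl
Hunk 5: at line 6 remove [pbl,zgmx] add [sclsf,nfq,wxor] -> 11 lines: ysrx dom fvpte pvq alz xpnzu sclsf nfq wxor vvfv zzctl
Hunk 6: at line 5 remove [xpnzu,sclsf,nfq] add [ynt] -> 9 lines: ysrx dom fvpte pvq alz ynt wxor vvfv zzctl
Hunk 7: at line 2 remove [fvpte,pvq,alz] add [ktwtl] -> 7 lines: ysrx dom ktwtl ynt wxor vvfv zzctl
Final line 2: dom

Answer: dom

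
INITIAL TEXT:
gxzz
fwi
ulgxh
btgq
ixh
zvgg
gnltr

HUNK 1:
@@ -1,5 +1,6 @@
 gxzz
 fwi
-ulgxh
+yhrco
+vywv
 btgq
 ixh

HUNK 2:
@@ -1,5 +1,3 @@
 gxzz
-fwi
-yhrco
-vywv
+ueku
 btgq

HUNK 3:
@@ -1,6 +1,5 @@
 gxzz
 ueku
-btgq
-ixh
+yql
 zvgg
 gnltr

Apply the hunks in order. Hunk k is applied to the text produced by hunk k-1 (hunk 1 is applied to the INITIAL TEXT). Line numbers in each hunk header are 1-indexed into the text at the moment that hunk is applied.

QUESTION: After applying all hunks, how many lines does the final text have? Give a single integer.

Hunk 1: at line 1 remove [ulgxh] add [yhrco,vywv] -> 8 lines: gxzz fwi yhrco vywv btgq ixh zvgg gnltr
Hunk 2: at line 1 remove [fwi,yhrco,vywv] add [ueku] -> 6 lines: gxzz ueku btgq ixh zvgg gnltr
Hunk 3: at line 1 remove [btgq,ixh] add [yql] -> 5 lines: gxzz ueku yql zvgg gnltr
Final line count: 5

Answer: 5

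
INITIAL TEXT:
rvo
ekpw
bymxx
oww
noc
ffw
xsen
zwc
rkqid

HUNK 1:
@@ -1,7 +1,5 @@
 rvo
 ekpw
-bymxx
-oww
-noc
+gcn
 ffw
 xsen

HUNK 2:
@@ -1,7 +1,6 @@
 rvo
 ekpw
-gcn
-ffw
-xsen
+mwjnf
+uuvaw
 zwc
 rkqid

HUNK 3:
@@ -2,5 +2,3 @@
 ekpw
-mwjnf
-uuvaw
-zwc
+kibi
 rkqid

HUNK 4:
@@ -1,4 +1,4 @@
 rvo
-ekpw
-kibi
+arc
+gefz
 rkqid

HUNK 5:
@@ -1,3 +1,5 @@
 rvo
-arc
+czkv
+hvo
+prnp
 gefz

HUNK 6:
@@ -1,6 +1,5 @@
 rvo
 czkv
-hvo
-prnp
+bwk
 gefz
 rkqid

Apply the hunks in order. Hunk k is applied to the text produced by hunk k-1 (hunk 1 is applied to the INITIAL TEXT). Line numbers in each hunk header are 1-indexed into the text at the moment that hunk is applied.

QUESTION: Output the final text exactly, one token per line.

Hunk 1: at line 1 remove [bymxx,oww,noc] add [gcn] -> 7 lines: rvo ekpw gcn ffw xsen zwc rkqid
Hunk 2: at line 1 remove [gcn,ffw,xsen] add [mwjnf,uuvaw] -> 6 lines: rvo ekpw mwjnf uuvaw zwc rkqid
Hunk 3: at line 2 remove [mwjnf,uuvaw,zwc] add [kibi] -> 4 lines: rvo ekpw kibi rkqid
Hunk 4: at line 1 remove [ekpw,kibi] add [arc,gefz] -> 4 lines: rvo arc gefz rkqid
Hunk 5: at line 1 remove [arc] add [czkv,hvo,prnp] -> 6 lines: rvo czkv hvo prnp gefz rkqid
Hunk 6: at line 1 remove [hvo,prnp] add [bwk] -> 5 lines: rvo czkv bwk gefz rkqid

Answer: rvo
czkv
bwk
gefz
rkqid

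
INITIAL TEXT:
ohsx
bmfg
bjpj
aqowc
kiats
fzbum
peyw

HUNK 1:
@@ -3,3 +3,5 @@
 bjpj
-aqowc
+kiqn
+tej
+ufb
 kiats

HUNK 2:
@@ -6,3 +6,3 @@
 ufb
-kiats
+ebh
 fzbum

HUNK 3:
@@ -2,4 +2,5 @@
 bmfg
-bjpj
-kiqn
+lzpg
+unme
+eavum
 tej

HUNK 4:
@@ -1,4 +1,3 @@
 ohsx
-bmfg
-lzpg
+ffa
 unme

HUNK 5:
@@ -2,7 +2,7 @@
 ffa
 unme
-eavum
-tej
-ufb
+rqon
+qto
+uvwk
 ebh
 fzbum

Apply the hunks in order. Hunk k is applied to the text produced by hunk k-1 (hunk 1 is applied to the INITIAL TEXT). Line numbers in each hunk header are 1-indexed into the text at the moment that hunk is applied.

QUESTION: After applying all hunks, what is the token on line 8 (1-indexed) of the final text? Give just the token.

Hunk 1: at line 3 remove [aqowc] add [kiqn,tej,ufb] -> 9 lines: ohsx bmfg bjpj kiqn tej ufb kiats fzbum peyw
Hunk 2: at line 6 remove [kiats] add [ebh] -> 9 lines: ohsx bmfg bjpj kiqn tej ufb ebh fzbum peyw
Hunk 3: at line 2 remove [bjpj,kiqn] add [lzpg,unme,eavum] -> 10 lines: ohsx bmfg lzpg unme eavum tej ufb ebh fzbum peyw
Hunk 4: at line 1 remove [bmfg,lzpg] add [ffa] -> 9 lines: ohsx ffa unme eavum tej ufb ebh fzbum peyw
Hunk 5: at line 2 remove [eavum,tej,ufb] add [rqon,qto,uvwk] -> 9 lines: ohsx ffa unme rqon qto uvwk ebh fzbum peyw
Final line 8: fzbum

Answer: fzbum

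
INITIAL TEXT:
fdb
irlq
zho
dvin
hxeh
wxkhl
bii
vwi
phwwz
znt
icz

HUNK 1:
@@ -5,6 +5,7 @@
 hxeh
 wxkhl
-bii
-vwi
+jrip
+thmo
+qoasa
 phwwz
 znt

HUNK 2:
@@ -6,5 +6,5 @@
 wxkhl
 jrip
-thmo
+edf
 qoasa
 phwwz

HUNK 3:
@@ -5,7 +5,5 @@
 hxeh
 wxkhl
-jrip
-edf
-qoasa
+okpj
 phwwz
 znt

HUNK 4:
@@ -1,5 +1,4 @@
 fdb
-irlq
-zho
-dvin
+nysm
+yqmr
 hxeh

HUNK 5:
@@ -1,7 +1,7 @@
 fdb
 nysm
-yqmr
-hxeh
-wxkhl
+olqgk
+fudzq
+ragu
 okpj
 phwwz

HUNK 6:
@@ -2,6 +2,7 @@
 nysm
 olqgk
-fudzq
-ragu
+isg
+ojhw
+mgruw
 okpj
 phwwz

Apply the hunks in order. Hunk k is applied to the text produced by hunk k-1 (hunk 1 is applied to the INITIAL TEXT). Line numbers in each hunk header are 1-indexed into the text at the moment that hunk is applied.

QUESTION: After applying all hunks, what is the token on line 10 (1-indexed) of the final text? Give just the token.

Hunk 1: at line 5 remove [bii,vwi] add [jrip,thmo,qoasa] -> 12 lines: fdb irlq zho dvin hxeh wxkhl jrip thmo qoasa phwwz znt icz
Hunk 2: at line 6 remove [thmo] add [edf] -> 12 lines: fdb irlq zho dvin hxeh wxkhl jrip edf qoasa phwwz znt icz
Hunk 3: at line 5 remove [jrip,edf,qoasa] add [okpj] -> 10 lines: fdb irlq zho dvin hxeh wxkhl okpj phwwz znt icz
Hunk 4: at line 1 remove [irlq,zho,dvin] add [nysm,yqmr] -> 9 lines: fdb nysm yqmr hxeh wxkhl okpj phwwz znt icz
Hunk 5: at line 1 remove [yqmr,hxeh,wxkhl] add [olqgk,fudzq,ragu] -> 9 lines: fdb nysm olqgk fudzq ragu okpj phwwz znt icz
Hunk 6: at line 2 remove [fudzq,ragu] add [isg,ojhw,mgruw] -> 10 lines: fdb nysm olqgk isg ojhw mgruw okpj phwwz znt icz
Final line 10: icz

Answer: icz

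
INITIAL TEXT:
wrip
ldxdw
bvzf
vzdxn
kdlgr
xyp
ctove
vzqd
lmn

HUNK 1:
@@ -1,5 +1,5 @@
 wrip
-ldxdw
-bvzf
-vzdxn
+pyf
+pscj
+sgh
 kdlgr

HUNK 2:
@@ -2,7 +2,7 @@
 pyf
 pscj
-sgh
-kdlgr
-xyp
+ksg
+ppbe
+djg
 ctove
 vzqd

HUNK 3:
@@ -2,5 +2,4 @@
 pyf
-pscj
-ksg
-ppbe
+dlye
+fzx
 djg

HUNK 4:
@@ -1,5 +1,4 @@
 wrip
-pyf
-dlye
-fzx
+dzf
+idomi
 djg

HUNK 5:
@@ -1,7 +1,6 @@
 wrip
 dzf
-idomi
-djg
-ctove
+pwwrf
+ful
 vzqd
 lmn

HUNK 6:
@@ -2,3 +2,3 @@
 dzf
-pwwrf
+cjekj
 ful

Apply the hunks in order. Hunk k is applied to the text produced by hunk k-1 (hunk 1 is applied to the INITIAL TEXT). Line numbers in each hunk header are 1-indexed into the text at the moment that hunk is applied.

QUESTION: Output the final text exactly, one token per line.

Answer: wrip
dzf
cjekj
ful
vzqd
lmn

Derivation:
Hunk 1: at line 1 remove [ldxdw,bvzf,vzdxn] add [pyf,pscj,sgh] -> 9 lines: wrip pyf pscj sgh kdlgr xyp ctove vzqd lmn
Hunk 2: at line 2 remove [sgh,kdlgr,xyp] add [ksg,ppbe,djg] -> 9 lines: wrip pyf pscj ksg ppbe djg ctove vzqd lmn
Hunk 3: at line 2 remove [pscj,ksg,ppbe] add [dlye,fzx] -> 8 lines: wrip pyf dlye fzx djg ctove vzqd lmn
Hunk 4: at line 1 remove [pyf,dlye,fzx] add [dzf,idomi] -> 7 lines: wrip dzf idomi djg ctove vzqd lmn
Hunk 5: at line 1 remove [idomi,djg,ctove] add [pwwrf,ful] -> 6 lines: wrip dzf pwwrf ful vzqd lmn
Hunk 6: at line 2 remove [pwwrf] add [cjekj] -> 6 lines: wrip dzf cjekj ful vzqd lmn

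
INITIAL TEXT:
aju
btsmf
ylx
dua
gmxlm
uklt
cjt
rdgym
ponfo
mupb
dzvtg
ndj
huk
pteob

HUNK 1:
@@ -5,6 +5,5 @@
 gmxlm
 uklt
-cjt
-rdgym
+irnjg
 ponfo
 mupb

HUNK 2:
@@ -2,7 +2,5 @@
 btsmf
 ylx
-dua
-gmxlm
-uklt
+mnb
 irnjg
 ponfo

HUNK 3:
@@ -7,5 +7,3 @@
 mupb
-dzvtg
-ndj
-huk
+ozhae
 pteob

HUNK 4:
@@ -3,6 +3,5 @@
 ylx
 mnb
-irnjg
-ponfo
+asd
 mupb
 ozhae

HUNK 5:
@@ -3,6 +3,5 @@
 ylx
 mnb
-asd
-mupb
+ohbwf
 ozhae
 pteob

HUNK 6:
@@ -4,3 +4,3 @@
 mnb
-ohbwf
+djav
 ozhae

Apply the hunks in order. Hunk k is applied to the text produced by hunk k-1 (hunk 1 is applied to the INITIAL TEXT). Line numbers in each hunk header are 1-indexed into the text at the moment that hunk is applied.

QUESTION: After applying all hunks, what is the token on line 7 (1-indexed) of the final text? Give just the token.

Answer: pteob

Derivation:
Hunk 1: at line 5 remove [cjt,rdgym] add [irnjg] -> 13 lines: aju btsmf ylx dua gmxlm uklt irnjg ponfo mupb dzvtg ndj huk pteob
Hunk 2: at line 2 remove [dua,gmxlm,uklt] add [mnb] -> 11 lines: aju btsmf ylx mnb irnjg ponfo mupb dzvtg ndj huk pteob
Hunk 3: at line 7 remove [dzvtg,ndj,huk] add [ozhae] -> 9 lines: aju btsmf ylx mnb irnjg ponfo mupb ozhae pteob
Hunk 4: at line 3 remove [irnjg,ponfo] add [asd] -> 8 lines: aju btsmf ylx mnb asd mupb ozhae pteob
Hunk 5: at line 3 remove [asd,mupb] add [ohbwf] -> 7 lines: aju btsmf ylx mnb ohbwf ozhae pteob
Hunk 6: at line 4 remove [ohbwf] add [djav] -> 7 lines: aju btsmf ylx mnb djav ozhae pteob
Final line 7: pteob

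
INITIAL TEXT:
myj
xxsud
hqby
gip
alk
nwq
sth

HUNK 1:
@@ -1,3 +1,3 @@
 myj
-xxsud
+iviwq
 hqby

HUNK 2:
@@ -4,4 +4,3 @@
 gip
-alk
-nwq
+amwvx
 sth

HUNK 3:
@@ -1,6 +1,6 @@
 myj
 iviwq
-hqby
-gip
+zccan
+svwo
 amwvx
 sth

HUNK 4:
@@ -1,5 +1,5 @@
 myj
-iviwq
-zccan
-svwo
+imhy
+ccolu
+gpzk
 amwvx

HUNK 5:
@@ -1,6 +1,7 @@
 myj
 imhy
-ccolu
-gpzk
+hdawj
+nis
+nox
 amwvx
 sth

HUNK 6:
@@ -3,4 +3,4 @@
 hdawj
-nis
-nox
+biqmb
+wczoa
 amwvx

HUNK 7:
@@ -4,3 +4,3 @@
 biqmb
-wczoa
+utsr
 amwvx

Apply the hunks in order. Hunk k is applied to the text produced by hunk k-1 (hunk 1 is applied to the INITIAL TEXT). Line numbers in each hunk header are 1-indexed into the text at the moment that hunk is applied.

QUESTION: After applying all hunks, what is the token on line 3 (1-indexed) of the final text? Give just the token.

Answer: hdawj

Derivation:
Hunk 1: at line 1 remove [xxsud] add [iviwq] -> 7 lines: myj iviwq hqby gip alk nwq sth
Hunk 2: at line 4 remove [alk,nwq] add [amwvx] -> 6 lines: myj iviwq hqby gip amwvx sth
Hunk 3: at line 1 remove [hqby,gip] add [zccan,svwo] -> 6 lines: myj iviwq zccan svwo amwvx sth
Hunk 4: at line 1 remove [iviwq,zccan,svwo] add [imhy,ccolu,gpzk] -> 6 lines: myj imhy ccolu gpzk amwvx sth
Hunk 5: at line 1 remove [ccolu,gpzk] add [hdawj,nis,nox] -> 7 lines: myj imhy hdawj nis nox amwvx sth
Hunk 6: at line 3 remove [nis,nox] add [biqmb,wczoa] -> 7 lines: myj imhy hdawj biqmb wczoa amwvx sth
Hunk 7: at line 4 remove [wczoa] add [utsr] -> 7 lines: myj imhy hdawj biqmb utsr amwvx sth
Final line 3: hdawj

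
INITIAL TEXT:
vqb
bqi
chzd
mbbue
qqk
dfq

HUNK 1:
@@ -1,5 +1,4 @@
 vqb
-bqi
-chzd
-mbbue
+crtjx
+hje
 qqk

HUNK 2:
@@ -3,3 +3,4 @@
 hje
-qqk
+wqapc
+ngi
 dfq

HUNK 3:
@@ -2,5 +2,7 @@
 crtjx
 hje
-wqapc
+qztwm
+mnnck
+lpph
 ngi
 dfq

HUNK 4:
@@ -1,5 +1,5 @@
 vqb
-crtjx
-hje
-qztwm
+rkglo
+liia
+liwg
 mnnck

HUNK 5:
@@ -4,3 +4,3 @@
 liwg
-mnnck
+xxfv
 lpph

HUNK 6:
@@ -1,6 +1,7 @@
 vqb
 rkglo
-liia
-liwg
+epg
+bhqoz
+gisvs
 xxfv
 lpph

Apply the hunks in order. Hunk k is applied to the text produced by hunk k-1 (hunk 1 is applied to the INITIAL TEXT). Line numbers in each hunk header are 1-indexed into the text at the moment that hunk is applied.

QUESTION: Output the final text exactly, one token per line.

Answer: vqb
rkglo
epg
bhqoz
gisvs
xxfv
lpph
ngi
dfq

Derivation:
Hunk 1: at line 1 remove [bqi,chzd,mbbue] add [crtjx,hje] -> 5 lines: vqb crtjx hje qqk dfq
Hunk 2: at line 3 remove [qqk] add [wqapc,ngi] -> 6 lines: vqb crtjx hje wqapc ngi dfq
Hunk 3: at line 2 remove [wqapc] add [qztwm,mnnck,lpph] -> 8 lines: vqb crtjx hje qztwm mnnck lpph ngi dfq
Hunk 4: at line 1 remove [crtjx,hje,qztwm] add [rkglo,liia,liwg] -> 8 lines: vqb rkglo liia liwg mnnck lpph ngi dfq
Hunk 5: at line 4 remove [mnnck] add [xxfv] -> 8 lines: vqb rkglo liia liwg xxfv lpph ngi dfq
Hunk 6: at line 1 remove [liia,liwg] add [epg,bhqoz,gisvs] -> 9 lines: vqb rkglo epg bhqoz gisvs xxfv lpph ngi dfq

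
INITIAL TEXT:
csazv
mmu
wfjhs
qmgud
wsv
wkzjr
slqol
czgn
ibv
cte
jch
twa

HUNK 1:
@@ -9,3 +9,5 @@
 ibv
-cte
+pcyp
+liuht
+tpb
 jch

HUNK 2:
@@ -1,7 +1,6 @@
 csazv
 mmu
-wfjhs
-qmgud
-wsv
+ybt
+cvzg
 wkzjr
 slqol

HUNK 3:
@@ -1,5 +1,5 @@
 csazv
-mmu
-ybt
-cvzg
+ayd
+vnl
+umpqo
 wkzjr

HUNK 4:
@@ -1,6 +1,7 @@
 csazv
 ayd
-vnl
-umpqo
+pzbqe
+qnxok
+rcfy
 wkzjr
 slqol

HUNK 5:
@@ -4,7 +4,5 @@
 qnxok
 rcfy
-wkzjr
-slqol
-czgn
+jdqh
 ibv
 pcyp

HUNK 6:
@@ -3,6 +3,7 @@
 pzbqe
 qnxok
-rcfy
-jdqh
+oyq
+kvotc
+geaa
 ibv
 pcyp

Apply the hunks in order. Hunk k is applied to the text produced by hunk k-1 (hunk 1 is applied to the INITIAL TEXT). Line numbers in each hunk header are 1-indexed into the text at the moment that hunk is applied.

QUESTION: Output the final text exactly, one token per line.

Hunk 1: at line 9 remove [cte] add [pcyp,liuht,tpb] -> 14 lines: csazv mmu wfjhs qmgud wsv wkzjr slqol czgn ibv pcyp liuht tpb jch twa
Hunk 2: at line 1 remove [wfjhs,qmgud,wsv] add [ybt,cvzg] -> 13 lines: csazv mmu ybt cvzg wkzjr slqol czgn ibv pcyp liuht tpb jch twa
Hunk 3: at line 1 remove [mmu,ybt,cvzg] add [ayd,vnl,umpqo] -> 13 lines: csazv ayd vnl umpqo wkzjr slqol czgn ibv pcyp liuht tpb jch twa
Hunk 4: at line 1 remove [vnl,umpqo] add [pzbqe,qnxok,rcfy] -> 14 lines: csazv ayd pzbqe qnxok rcfy wkzjr slqol czgn ibv pcyp liuht tpb jch twa
Hunk 5: at line 4 remove [wkzjr,slqol,czgn] add [jdqh] -> 12 lines: csazv ayd pzbqe qnxok rcfy jdqh ibv pcyp liuht tpb jch twa
Hunk 6: at line 3 remove [rcfy,jdqh] add [oyq,kvotc,geaa] -> 13 lines: csazv ayd pzbqe qnxok oyq kvotc geaa ibv pcyp liuht tpb jch twa

Answer: csazv
ayd
pzbqe
qnxok
oyq
kvotc
geaa
ibv
pcyp
liuht
tpb
jch
twa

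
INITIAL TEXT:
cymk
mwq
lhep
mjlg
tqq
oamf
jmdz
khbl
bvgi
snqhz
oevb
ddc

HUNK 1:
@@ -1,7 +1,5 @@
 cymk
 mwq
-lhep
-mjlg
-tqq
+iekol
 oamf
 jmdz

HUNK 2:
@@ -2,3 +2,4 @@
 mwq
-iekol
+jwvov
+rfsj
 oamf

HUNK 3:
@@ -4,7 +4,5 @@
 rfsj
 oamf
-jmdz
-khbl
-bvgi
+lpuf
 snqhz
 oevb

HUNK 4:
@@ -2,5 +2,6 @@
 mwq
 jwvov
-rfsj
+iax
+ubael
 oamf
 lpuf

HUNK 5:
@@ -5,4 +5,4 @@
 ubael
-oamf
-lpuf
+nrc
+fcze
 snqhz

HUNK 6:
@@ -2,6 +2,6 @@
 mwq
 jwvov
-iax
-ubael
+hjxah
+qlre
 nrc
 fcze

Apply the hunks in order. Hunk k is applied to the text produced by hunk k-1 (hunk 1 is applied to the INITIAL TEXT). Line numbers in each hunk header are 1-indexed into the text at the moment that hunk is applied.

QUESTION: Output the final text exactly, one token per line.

Answer: cymk
mwq
jwvov
hjxah
qlre
nrc
fcze
snqhz
oevb
ddc

Derivation:
Hunk 1: at line 1 remove [lhep,mjlg,tqq] add [iekol] -> 10 lines: cymk mwq iekol oamf jmdz khbl bvgi snqhz oevb ddc
Hunk 2: at line 2 remove [iekol] add [jwvov,rfsj] -> 11 lines: cymk mwq jwvov rfsj oamf jmdz khbl bvgi snqhz oevb ddc
Hunk 3: at line 4 remove [jmdz,khbl,bvgi] add [lpuf] -> 9 lines: cymk mwq jwvov rfsj oamf lpuf snqhz oevb ddc
Hunk 4: at line 2 remove [rfsj] add [iax,ubael] -> 10 lines: cymk mwq jwvov iax ubael oamf lpuf snqhz oevb ddc
Hunk 5: at line 5 remove [oamf,lpuf] add [nrc,fcze] -> 10 lines: cymk mwq jwvov iax ubael nrc fcze snqhz oevb ddc
Hunk 6: at line 2 remove [iax,ubael] add [hjxah,qlre] -> 10 lines: cymk mwq jwvov hjxah qlre nrc fcze snqhz oevb ddc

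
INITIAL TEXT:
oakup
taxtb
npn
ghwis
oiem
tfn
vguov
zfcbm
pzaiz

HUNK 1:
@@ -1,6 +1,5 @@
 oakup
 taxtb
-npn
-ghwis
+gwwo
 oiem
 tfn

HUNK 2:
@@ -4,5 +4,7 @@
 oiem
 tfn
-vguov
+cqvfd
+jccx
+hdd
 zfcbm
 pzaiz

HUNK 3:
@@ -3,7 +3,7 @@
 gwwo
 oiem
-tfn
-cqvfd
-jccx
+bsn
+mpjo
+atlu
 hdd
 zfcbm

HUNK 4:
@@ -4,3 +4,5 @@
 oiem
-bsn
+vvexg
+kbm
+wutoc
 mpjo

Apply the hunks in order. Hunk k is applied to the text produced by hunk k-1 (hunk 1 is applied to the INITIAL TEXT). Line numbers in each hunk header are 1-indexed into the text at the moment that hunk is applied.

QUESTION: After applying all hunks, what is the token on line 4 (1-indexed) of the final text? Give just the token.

Answer: oiem

Derivation:
Hunk 1: at line 1 remove [npn,ghwis] add [gwwo] -> 8 lines: oakup taxtb gwwo oiem tfn vguov zfcbm pzaiz
Hunk 2: at line 4 remove [vguov] add [cqvfd,jccx,hdd] -> 10 lines: oakup taxtb gwwo oiem tfn cqvfd jccx hdd zfcbm pzaiz
Hunk 3: at line 3 remove [tfn,cqvfd,jccx] add [bsn,mpjo,atlu] -> 10 lines: oakup taxtb gwwo oiem bsn mpjo atlu hdd zfcbm pzaiz
Hunk 4: at line 4 remove [bsn] add [vvexg,kbm,wutoc] -> 12 lines: oakup taxtb gwwo oiem vvexg kbm wutoc mpjo atlu hdd zfcbm pzaiz
Final line 4: oiem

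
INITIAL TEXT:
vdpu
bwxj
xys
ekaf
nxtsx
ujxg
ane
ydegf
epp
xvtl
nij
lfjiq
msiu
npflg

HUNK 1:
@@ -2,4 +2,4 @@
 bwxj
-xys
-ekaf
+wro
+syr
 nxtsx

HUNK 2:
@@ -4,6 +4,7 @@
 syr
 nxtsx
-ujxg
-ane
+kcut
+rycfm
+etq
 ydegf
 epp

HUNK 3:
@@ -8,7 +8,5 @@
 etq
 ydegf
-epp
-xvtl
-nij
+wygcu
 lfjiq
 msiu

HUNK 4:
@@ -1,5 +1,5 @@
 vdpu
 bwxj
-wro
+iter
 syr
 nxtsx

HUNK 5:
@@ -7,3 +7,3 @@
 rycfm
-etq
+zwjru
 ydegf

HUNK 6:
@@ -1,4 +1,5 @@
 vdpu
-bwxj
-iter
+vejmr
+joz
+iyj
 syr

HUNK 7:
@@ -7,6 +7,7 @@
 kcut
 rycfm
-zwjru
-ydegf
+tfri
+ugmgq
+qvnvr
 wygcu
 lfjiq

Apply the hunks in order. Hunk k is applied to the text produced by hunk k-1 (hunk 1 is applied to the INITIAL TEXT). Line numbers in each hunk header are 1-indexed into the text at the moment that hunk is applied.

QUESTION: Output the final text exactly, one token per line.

Answer: vdpu
vejmr
joz
iyj
syr
nxtsx
kcut
rycfm
tfri
ugmgq
qvnvr
wygcu
lfjiq
msiu
npflg

Derivation:
Hunk 1: at line 2 remove [xys,ekaf] add [wro,syr] -> 14 lines: vdpu bwxj wro syr nxtsx ujxg ane ydegf epp xvtl nij lfjiq msiu npflg
Hunk 2: at line 4 remove [ujxg,ane] add [kcut,rycfm,etq] -> 15 lines: vdpu bwxj wro syr nxtsx kcut rycfm etq ydegf epp xvtl nij lfjiq msiu npflg
Hunk 3: at line 8 remove [epp,xvtl,nij] add [wygcu] -> 13 lines: vdpu bwxj wro syr nxtsx kcut rycfm etq ydegf wygcu lfjiq msiu npflg
Hunk 4: at line 1 remove [wro] add [iter] -> 13 lines: vdpu bwxj iter syr nxtsx kcut rycfm etq ydegf wygcu lfjiq msiu npflg
Hunk 5: at line 7 remove [etq] add [zwjru] -> 13 lines: vdpu bwxj iter syr nxtsx kcut rycfm zwjru ydegf wygcu lfjiq msiu npflg
Hunk 6: at line 1 remove [bwxj,iter] add [vejmr,joz,iyj] -> 14 lines: vdpu vejmr joz iyj syr nxtsx kcut rycfm zwjru ydegf wygcu lfjiq msiu npflg
Hunk 7: at line 7 remove [zwjru,ydegf] add [tfri,ugmgq,qvnvr] -> 15 lines: vdpu vejmr joz iyj syr nxtsx kcut rycfm tfri ugmgq qvnvr wygcu lfjiq msiu npflg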